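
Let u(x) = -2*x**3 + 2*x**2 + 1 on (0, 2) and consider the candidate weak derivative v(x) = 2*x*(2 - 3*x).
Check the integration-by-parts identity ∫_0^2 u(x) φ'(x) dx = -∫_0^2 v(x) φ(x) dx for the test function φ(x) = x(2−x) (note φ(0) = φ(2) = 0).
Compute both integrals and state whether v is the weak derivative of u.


LHS = 64/15, RHS = 64/15. Yes, v = u' weakly.

u(x) = -2*x**3 + 2*x**2 + 1, classical derivative u'(x) = -6*x**2 + 4*x.
φ(x) = x(2−x), so φ'(x) = 2 - 2*x.
Note φ(0) = φ(2) = 0, so the boundary term u·φ vanishes.
LHS = ∫_0^2 u(x) φ'(x) dx = ∫_0^2 (4*x^4 - 8*x^3 + 4*x^2 - 2*x + 2) dx. Term by term:
  ∫_0^2 4*x^4 dx = 128/5;  ∫_0^2 -8*x^3 dx = -32;  ∫_0^2 4*x^2 dx = 32/3;
  ∫_0^2 -2*x dx = -4;  ∫_0^2 2 dx = 4.
Sum: 128/5 − 32 + 32/3 − 4 + 4 = 64/15.
So LHS = 64/15.
∫_0^2 v(x) φ(x) dx = ∫_0^2 (6*x^4 - 16*x^3 + 8*x^2) dx. Term by term:
  ∫_0^2 6*x^4 dx = 192/5;  ∫_0^2 -16*x^3 dx = -64;  ∫_0^2 8*x^2 dx = 64/3.
Sum: 192/5 − 64 + 64/3 = -64/15.
So RHS = -∫_0^2 v(x) φ(x) dx = 64/15.
LHS = RHS, so the identity holds for this test φ.
Moreover u is smooth here and v(x) = u'(x) = -6*x**2 + 4*x pointwise, so the identity holds for every test function. Hence v is the weak derivative of u.


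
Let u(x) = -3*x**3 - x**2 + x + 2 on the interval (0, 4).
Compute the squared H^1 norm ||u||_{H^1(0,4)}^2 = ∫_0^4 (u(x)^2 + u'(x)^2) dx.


||u||_{H^1}^2 = 4388084/105

The H^1 norm (squared) on an interval (0, L) is
  ||u||_{H^1}^2 = ∫_0^L u(x)^2 dx + ∫_0^L u'(x)^2 dx.
Compute u'(x) = -9*x**2 - 2*x + 1.
Then u(x)^2 = 9*x**6 + 6*x**5 - 5*x**4 - 14*x**3 - 3*x**2 + 4*x + 4 and u'(x)^2 = 81*x**4 + 36*x**3 - 14*x**2 - 4*x + 1.
Integrate each monomial from 0 to 4 using ∫_0^4 c·x^n dx = c·4^(n+1)/(n+1):
  ∫_0^4 u(x)^2 dx = ∫_0^4 (9*x^6 + 6*x^5 - 5*x^4 - 14*x^3 - 3*x^2 + 4*x + 4) dx. Term by term:
    ∫_0^4 9*x^6 dx = 147456/7;  ∫_0^4 6*x^5 dx = 4096;  ∫_0^4 -5*x^4 dx = -1024;
    ∫_0^4 -14*x^3 dx = -896;  ∫_0^4 -3*x^2 dx = -64;  ∫_0^4 4*x dx = 32;
    ∫_0^4 4 dx = 16.
  Sum: 147456/7 + 4096 − 1024 − 896 − 64 + 32 + 16 = 162576/7.
  ∫_0^4 u'(x)^2 dx = ∫_0^4 (81*x^4 + 36*x^3 - 14*x^2 - 4*x + 1) dx. Term by term:
    ∫_0^4 81*x^4 dx = 82944/5;  ∫_0^4 36*x^3 dx = 2304;  ∫_0^4 -14*x^2 dx = -896/3;
    ∫_0^4 -4*x dx = -32;  ∫_0^4 1 dx = 4.
  Sum: 82944/5 + 2304 − 896/3 − 32 + 4 = 278492/15.
Adding: ||u||_{H^1}^2 = 162576/7 + 278492/15 = 4388084/105.


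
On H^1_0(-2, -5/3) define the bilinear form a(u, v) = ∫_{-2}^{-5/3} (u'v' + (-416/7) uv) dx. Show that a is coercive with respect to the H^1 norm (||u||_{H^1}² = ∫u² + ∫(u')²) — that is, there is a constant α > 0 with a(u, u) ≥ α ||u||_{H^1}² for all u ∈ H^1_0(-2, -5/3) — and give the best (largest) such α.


α = (-416 + 63*π^2)/(7*(1 + 9*π^2))

Coercivity of a(·,·) on H^1_0(-2, -5/3) means a(u, u) ≥ α ||u||_{H^1}² for every u ∈ H^1_0.
The interval has length L = 1/3, and Poincaré/coercivity depend only on L. Here a(u, u) = ∫(u')² + (-416/7)·∫u².
Here c = -416/7 < 0 with |c| < (π/L)² = 9*π^2, so coercivity still holds. The condition a(u,u) ≥ α||u||_{H^1}² reads (1−α)∫(u')² ≥ (α−c)∫u². Any admissible α is ≤ 1 (rapidly oscillating u have ∫u²/∫(u')² → 0), and α = 1 would force 0 ≥ (1−c)∫u², impossible since c < 1; so 1−α > 0. By the sharp Poincaré inequality on H^1_0 of an interval of length L, ∫(u')² ≥ (π/L)²∫u² with equality for the first sine mode sin(π(x−x₀)/L) (x₀ the left endpoint), so the inequality holds for all u iff (1−α)(π/L)² ≥ α − c, i.e. α ≤ ((π/L)² + c)/((π/L)² + 1) = (1 + c(L/π)²)/(1 + (L/π)²). (Direct route, valid since c ≤ 0: Poincaré gives c∫u² ≥ c(L/π)²∫(u')², so a(u,u) ≥ (1 + c(L/π)²)∫(u')², while ||u||_{H^1}² ≤ (1 + (L/π)²)∫(u')²; dividing yields the same α.) With (π/L)² = 9*π^2 and c = -416/7, the largest admissible constant is α = ((π/L)² + c)/((π/L)² + 1).
Simplifying, α = (-416 + 63*π^2)/(7*(1 + 9*π^2)).


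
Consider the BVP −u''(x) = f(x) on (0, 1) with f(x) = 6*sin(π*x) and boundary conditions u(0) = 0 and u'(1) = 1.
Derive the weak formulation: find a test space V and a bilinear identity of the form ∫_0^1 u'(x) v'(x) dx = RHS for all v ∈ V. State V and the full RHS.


V = {v ∈ H^1(0, 1) : v(0) = 0} (test functions vanish at x = 0 where u is specified); weak form: ∫_0^1 u'v' dx = ∫_0^1 (6*sin(π*x)) v dx + v(1) for all v ∈ V.

Multiply both sides by a test function v and integrate from 0 to 1:
  ∫_0^1 −u''(x) v(x) dx = ∫_0^1 f(x) v(x) dx.
Integrate the LHS by parts once:
  ∫_0^1 −u'' v dx = −[u'(x) v(x)]_0^1 + ∫_0^1 u'(x) v'(x) dx.
Thus ∫_0^1 u'(x) v'(x) dx = ∫_0^1 f(x) v(x) dx + [u'(x) v(x)]_0^1.
Choose V so that boundary terms are either known or forced to vanish.
Mixed BC: u(0) = 0 (Dirichlet) and u'(1) = 1 (Neumann). Define V = {v ∈ H^1(0, 1) : v(0) = 0}. Then [u' v]_0^1 = u'(1)·v(1) − u'(0)·0 = v(1).
Weak formulation: find u (satisfying any essential BC) such that ∫_0^1 u'(x) v'(x) dx = ∫_0^1 f v dx + v(1) for all v ∈ V (Dirichlet at 0 absorbed into V; Neumann datum at x = 1 contributes the boundary term).
Substituting f(x) = 6*sin(π*x), the right-hand side is ∫_0^1 (6*sin(π*x)) v dx + v(1).


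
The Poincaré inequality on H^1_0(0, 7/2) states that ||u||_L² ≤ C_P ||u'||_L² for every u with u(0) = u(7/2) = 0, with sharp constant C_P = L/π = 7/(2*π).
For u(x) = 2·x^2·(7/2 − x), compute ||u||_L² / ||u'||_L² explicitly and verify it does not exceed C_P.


||u||_L² / ||u'||_L² = sqrt(14)/4 < C_P = 7/(2*π).

u(x) = 2·x^2·(7/2 − x), so u'(x) = 2*x*(7 - 3*x).
u(x) = 2·x^2·(7/2 − x) vanishes at x = 0 and x = 7/2, so u ∈ H^1_0(0, 7/2). Differentiate via the product rule and integrate the resulting polynomials term by term.
  ∫_0^7/2 u² dx = ∫_0^7/2 (4*x^6 - 28*x^5 + 49*x^4) dx. Term by term:
    ∫_0^7/2 4*x^6 dx = 117649/32;  ∫_0^7/2 -28*x^5 dx = -823543/96;  ∫_0^7/2 49*x^4 dx = 823543/160.
  Sum: 117649/32 − 823543/96 + 823543/160 = 117649/480.
  ∫_0^7/2 (u')² dx = ∫_0^7/2 (36*x^4 - 168*x^3 + 196*x^2) dx. Term by term:
    ∫_0^7/2 36*x^4 dx = 151263/40;  ∫_0^7/2 -168*x^3 dx = -50421/8;  ∫_0^7/2 196*x^2 dx = 16807/6.
  Sum: 151263/40 − 50421/8 + 16807/6 = 16807/60.
∫_0^7/2 u² dx = 117649/480, so ||u||_L² = 343*sqrt(30)/120.
∫_0^7/2 (u')² dx = 16807/60, so ||u'||_L² = 49*sqrt(105)/30.
Ratio ||u||_L² / ||u'||_L² = sqrt(14)/4.
Sharp Poincaré constant on H^1_0(0, 7/2) is C_P = L/π = 7/(2*π), achieved by sin(2*π/7·x).
A polynomial bump cannot attain the sharp Poincaré constant (only the first sine eigenfunction does), so the ratio is strictly less than C_P, consistent with ||u||_L² ≤ C_P ||u'||_L².


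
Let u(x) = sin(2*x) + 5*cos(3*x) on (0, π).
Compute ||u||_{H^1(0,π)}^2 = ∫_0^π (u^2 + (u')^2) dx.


||u||_{H^1(0,π)}^2 = -80 + 255*π/2

u'(x) = -15*sin(3*x) + 2*cos(2*x).
Expand u² and (u')² and integrate term by term on (0, π), using: for integers n ≥ 1, ∫_0^π sin²(nx) dx = ∫_0^π cos²(nx) dx = π/2; for n ≠ n', ∫_0^π sin(nx)sin(n'x) dx = ∫_0^π cos(nx)cos(n'x) dx = 0; and by product-to-sum, ∫_0^π sin(nx)cos(n'x) dx = ½∫_0^π [sin((n+n')x) + sin((n−n')x)] dx, which is 0 when n+n' is even and 2n/(n²−n'²) when n+n' is odd (it need not vanish on (0, π)).
  u² squared terms: (5)²·∫cos(3x)² dx = 25·π/2 = 25*π/2;  (1)²·∫sin(2x)² dx = 1·π/2 = π/2.
  u² cross terms: 2·(5)·(1)·∫cos(3x)·sin(2x) dx = 10·(-4/5) = -8.
  So ∫_0^π u² dx = 25*π/2 + π/2 − 8 = -8 + 13*π.
  (u')² squared terms: (-15)²·∫sin(3x)² dx = 225·π/2 = 225*π/2;  (2)²·∫cos(2x)² dx = 4·π/2 = 2*π.
  (u')² cross terms: 2·(-15)·(2)·∫sin(3x)·cos(2x) dx = -60·(6/5) = -72.
  So ∫_0^π (u')² dx = 225*π/2 + 2*π − 72 = -72 + 229*π/2.
||u||_{H^1}^2 = (-8 + 13*π) + (-72 + 229*π/2) = -80 + 255*π/2.


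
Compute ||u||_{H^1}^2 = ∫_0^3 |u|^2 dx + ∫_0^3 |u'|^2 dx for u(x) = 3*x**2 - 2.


||u||_{H^1}^2 = 3327/5

The H^1 norm (squared) on an interval (0, L) is
  ||u||_{H^1}^2 = ∫_0^L u(x)^2 dx + ∫_0^L u'(x)^2 dx.
Compute u'(x) = 6*x.
Then u(x)^2 = 9*x**4 - 12*x**2 + 4 and u'(x)^2 = 36*x**2.
Integrate each monomial from 0 to 3 using ∫_0^3 c·x^n dx = c·3^(n+1)/(n+1):
  ∫_0^3 u(x)^2 dx = ∫_0^3 (9*x^4 - 12*x^2 + 4) dx. Term by term:
    ∫_0^3 9*x^4 dx = 2187/5;  ∫_0^3 -12*x^2 dx = -108;  ∫_0^3 4 dx = 12.
  Sum: 2187/5 − 108 + 12 = 1707/5.
  ∫_0^3 u'(x)^2 dx = ∫_0^3 (36*x^2) dx. Term by term:
    ∫_0^3 36*x^2 dx = 324.
Adding: ||u||_{H^1}^2 = 1707/5 + 324 = 3327/5.


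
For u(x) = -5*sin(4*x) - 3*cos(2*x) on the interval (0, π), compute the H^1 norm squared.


||u||_{H^1(0,π)}^2 = 235*π

u'(x) = 6*sin(2*x) - 20*cos(4*x).
Expand u² and (u')² and integrate term by term on (0, π), using: for integers n ≥ 1, ∫_0^π sin²(nx) dx = ∫_0^π cos²(nx) dx = π/2; for n ≠ n', ∫_0^π sin(nx)sin(n'x) dx = ∫_0^π cos(nx)cos(n'x) dx = 0; and by product-to-sum, ∫_0^π sin(nx)cos(n'x) dx = ½∫_0^π [sin((n+n')x) + sin((n−n')x)] dx, which is 0 when n+n' is even and 2n/(n²−n'²) when n+n' is odd (it need not vanish on (0, π)).
  u² squared terms: (-5)²·∫sin(4x)² dx = 25·π/2 = 25*π/2;  (-3)²·∫cos(2x)² dx = 9·π/2 = 9*π/2.
  u² cross terms: 2·(-5)·(-3)·∫sin(4x)·cos(2x) dx = 30·(0) = 0.
  So ∫_0^π u² dx = 25*π/2 + 9*π/2 + 0 = 17*π.
  (u')² squared terms: (-20)²·∫cos(4x)² dx = 400·π/2 = 200*π;  (6)²·∫sin(2x)² dx = 36·π/2 = 18*π.
  (u')² cross terms: 2·(-20)·(6)·∫cos(4x)·sin(2x) dx = -240·(0) = 0.
  So ∫_0^π (u')² dx = 200*π + 18*π + 0 = 218*π.
||u||_{H^1}^2 = (17*π) + (218*π) = 235*π.


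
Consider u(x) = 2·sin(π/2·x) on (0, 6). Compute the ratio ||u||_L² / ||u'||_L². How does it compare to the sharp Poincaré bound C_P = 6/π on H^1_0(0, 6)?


||u||_L² / ||u'||_L² = 2/π < C_P = 6/π.

u(x) = 2·sin(π/2·x), so u'(x) = π*cos(π*x/2).
Writing u(x) = A·sin(kπx/L) with A = 2 and k = 3, use ∫_0^L sin²(kπx/L) dx = L/2 and ∫_0^L cos²(kπx/L) dx = L/2.
u² = 4·sin²(π/2·x) and (u')² = π^2·cos²(π/2·x), and each of sin², cos² integrates to L/2 = 3 over (0, 6).
∫_0^6 u² dx = 12, so ||u||_L² = 2*sqrt(3).
∫_0^6 (u')² dx = 3*π^2, so ||u'||_L² = sqrt(3)*π.
Ratio ||u||_L² / ||u'||_L² = 2/π.
Sharp Poincaré constant on H^1_0(0, 6) is C_P = L/π = 6/π, achieved by sin(π/6·x).
This is the k = 3 harmonic; the ratio L/(kπ) is strictly less than C_P = L/π, consistent with the sharp inequality ||u||_L² ≤ C_P ||u'||_L².


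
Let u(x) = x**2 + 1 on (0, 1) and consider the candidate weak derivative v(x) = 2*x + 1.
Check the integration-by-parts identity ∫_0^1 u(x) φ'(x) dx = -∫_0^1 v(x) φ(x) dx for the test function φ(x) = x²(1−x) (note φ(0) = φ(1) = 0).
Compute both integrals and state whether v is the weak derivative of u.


LHS = -1/10, RHS = -11/60. No, v is not the weak derivative of u.

u(x) = x**2 + 1, classical derivative u'(x) = 2*x.
φ(x) = x²(1−x), so φ'(x) = x*(2 - 3*x).
Note φ(0) = φ(1) = 0, so the boundary term u·φ vanishes.
LHS = ∫_0^1 u(x) φ'(x) dx = ∫_0^1 (-3*x^4 + 2*x^3 - 3*x^2 + 2*x) dx. Term by term:
  ∫_0^1 -3*x^4 dx = -3/5;  ∫_0^1 2*x^3 dx = 1/2;  ∫_0^1 -3*x^2 dx = -1;
  ∫_0^1 2*x dx = 1.
Sum: -3/5 + 1/2 − 1 + 1 = -1/10.
So LHS = -1/10.
∫_0^1 v(x) φ(x) dx = ∫_0^1 (-2*x^4 + x^3 + x^2) dx. Term by term:
  ∫_0^1 -2*x^4 dx = -2/5;  ∫_0^1 x^3 dx = 1/4;  ∫_0^1 x^2 dx = 1/3.
Sum: -2/5 + 1/4 + 1/3 = 11/60.
So RHS = -∫_0^1 v(x) φ(x) dx = -11/60.
LHS − RHS = 1/12 ≠ 0, so the identity fails.
(For a valid weak derivative the identity must hold for EVERY test function, in particular this one. The failure shows v is NOT the weak derivative of u.)
Correct weak derivative would be u'(x) = 2*x.


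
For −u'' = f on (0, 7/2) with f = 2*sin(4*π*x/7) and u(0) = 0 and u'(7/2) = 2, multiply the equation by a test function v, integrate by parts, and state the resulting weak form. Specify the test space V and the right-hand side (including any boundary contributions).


V = {v ∈ H^1(0, 7/2) : v(0) = 0} (test functions vanish at x = 0 where u is specified); weak form: ∫_0^7/2 u'v' dx = ∫_0^7/2 (2*sin(4*π*x/7)) v dx + 2·v(7/2) for all v ∈ V.

Multiply both sides by a test function v and integrate from 0 to 7/2:
  ∫_0^7/2 −u''(x) v(x) dx = ∫_0^7/2 f(x) v(x) dx.
Integrate the LHS by parts once:
  ∫_0^7/2 −u'' v dx = −[u'(x) v(x)]_0^7/2 + ∫_0^7/2 u'(x) v'(x) dx.
Thus ∫_0^7/2 u'(x) v'(x) dx = ∫_0^7/2 f(x) v(x) dx + [u'(x) v(x)]_0^7/2.
Choose V so that boundary terms are either known or forced to vanish.
Mixed BC: u(0) = 0 (Dirichlet) and u'(7/2) = 2 (Neumann). Define V = {v ∈ H^1(0, 7/2) : v(0) = 0}. Then [u' v]_0^7/2 = u'(7/2)·v(7/2) − u'(0)·0 = 2·v(7/2).
Weak formulation: find u (satisfying any essential BC) such that ∫_0^7/2 u'(x) v'(x) dx = ∫_0^7/2 f v dx + 2·v(7/2) for all v ∈ V (Dirichlet at 0 absorbed into V; Neumann datum at x = 7/2 contributes the boundary term).
Substituting f(x) = 2*sin(4*π*x/7), the right-hand side is ∫_0^7/2 (2*sin(4*π*x/7)) v dx + 2·v(7/2).


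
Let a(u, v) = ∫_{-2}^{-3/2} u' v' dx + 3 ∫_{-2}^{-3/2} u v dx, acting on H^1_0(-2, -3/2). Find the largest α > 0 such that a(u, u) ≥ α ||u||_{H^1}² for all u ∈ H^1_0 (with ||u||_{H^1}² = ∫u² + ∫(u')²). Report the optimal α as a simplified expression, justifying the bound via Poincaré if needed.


α = 1

Coercivity of a(·,·) on H^1_0(-2, -3/2) means a(u, u) ≥ α ||u||_{H^1}² for every u ∈ H^1_0.
The interval has length L = 1/2, and Poincaré/coercivity depend only on L. Here a(u, u) = ∫(u')² + (3)·∫u².
Here c = 3 ≥ 1, so a(u,u) = ∫(u')² + c∫u² ≥ ∫(u')² + ∫u² = ||u||_{H^1}², i.e. α = 1 works. No larger α is possible: a(u,u) ≥ α||u||_{H^1}² means (1−α)∫(u')² ≥ (α−c)∫u², and for the modes u_n = sin(nπ(x−x₀)/L) (x₀ the left endpoint) one has ∫u_n²/∫(u_n')² = (L/(nπ))² → 0, so a(u_n,u_n)/||u_n||_{H^1}² → 1. Hence the optimal constant is α = 1.
Therefore α = 1.


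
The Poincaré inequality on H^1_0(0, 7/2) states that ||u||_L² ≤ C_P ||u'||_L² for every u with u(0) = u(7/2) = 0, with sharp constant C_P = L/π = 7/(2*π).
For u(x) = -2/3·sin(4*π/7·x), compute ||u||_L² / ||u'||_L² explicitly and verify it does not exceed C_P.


||u||_L² / ||u'||_L² = 7/(4*π) < C_P = 7/(2*π).

u(x) = -2/3·sin(4*π/7·x), so u'(x) = -8*π*cos(4*π*x/7)/21.
Writing u(x) = A·sin(kπx/L) with A = -2/3 and k = 2, use ∫_0^L sin²(kπx/L) dx = L/2 and ∫_0^L cos²(kπx/L) dx = L/2.
u² = 4/9·sin²(4*π/7·x) and (u')² = 64*π^2/441·cos²(4*π/7·x), and each of sin², cos² integrates to L/2 = 7/4 over (0, 7/2).
∫_0^7/2 u² dx = 7/9, so ||u||_L² = sqrt(7)/3.
∫_0^7/2 (u')² dx = 16*π^2/63, so ||u'||_L² = 4*sqrt(7)*π/21.
Ratio ||u||_L² / ||u'||_L² = 7/(4*π).
Sharp Poincaré constant on H^1_0(0, 7/2) is C_P = L/π = 7/(2*π), achieved by sin(2*π/7·x).
This is the k = 2 harmonic; the ratio L/(kπ) is strictly less than C_P = L/π, consistent with the sharp inequality ||u||_L² ≤ C_P ||u'||_L².


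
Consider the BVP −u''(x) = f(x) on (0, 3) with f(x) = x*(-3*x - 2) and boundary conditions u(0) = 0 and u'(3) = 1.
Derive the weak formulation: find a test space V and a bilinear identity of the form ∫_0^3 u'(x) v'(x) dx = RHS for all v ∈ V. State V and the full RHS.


V = {v ∈ H^1(0, 3) : v(0) = 0} (test functions vanish at x = 0 where u is specified); weak form: ∫_0^3 u'v' dx = ∫_0^3 (x*(-3*x - 2)) v dx + v(3) for all v ∈ V.

Multiply both sides by a test function v and integrate from 0 to 3:
  ∫_0^3 −u''(x) v(x) dx = ∫_0^3 f(x) v(x) dx.
Integrate the LHS by parts once:
  ∫_0^3 −u'' v dx = −[u'(x) v(x)]_0^3 + ∫_0^3 u'(x) v'(x) dx.
Thus ∫_0^3 u'(x) v'(x) dx = ∫_0^3 f(x) v(x) dx + [u'(x) v(x)]_0^3.
Choose V so that boundary terms are either known or forced to vanish.
Mixed BC: u(0) = 0 (Dirichlet) and u'(3) = 1 (Neumann). Define V = {v ∈ H^1(0, 3) : v(0) = 0}. Then [u' v]_0^3 = u'(3)·v(3) − u'(0)·0 = v(3).
Weak formulation: find u (satisfying any essential BC) such that ∫_0^3 u'(x) v'(x) dx = ∫_0^3 f v dx + v(3) for all v ∈ V (Dirichlet at 0 absorbed into V; Neumann datum at x = 3 contributes the boundary term).
Substituting f(x) = x*(-3*x - 2), the right-hand side is ∫_0^3 (x*(-3*x - 2)) v dx + v(3).


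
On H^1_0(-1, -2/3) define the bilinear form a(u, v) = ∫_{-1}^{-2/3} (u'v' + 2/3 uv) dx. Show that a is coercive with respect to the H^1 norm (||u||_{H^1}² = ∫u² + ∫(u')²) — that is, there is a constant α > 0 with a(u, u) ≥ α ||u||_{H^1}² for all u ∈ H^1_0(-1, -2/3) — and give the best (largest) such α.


α = (2 + 27*π^2)/(3*(1 + 9*π^2))

Coercivity of a(·,·) on H^1_0(-1, -2/3) means a(u, u) ≥ α ||u||_{H^1}² for every u ∈ H^1_0.
The interval has length L = 1/3, and Poincaré/coercivity depend only on L. Here a(u, u) = ∫(u')² + (2/3)·∫u².
Here 0 < c = 2/3 < 1. The condition a(u,u) ≥ α||u||_{H^1}² reads (1−α)∫(u')² ≥ (α−c)∫u². Any admissible α is ≤ 1 (rapidly oscillating u have ∫u²/∫(u')² → 0), and α = 1 would force 0 ≥ (1−c)∫u², impossible since c < 1; so 1−α > 0. By the sharp Poincaré inequality on H^1_0 of an interval of length L, ∫(u')² ≥ (π/L)²∫u² with equality for the first sine mode sin(π(x−x₀)/L) (x₀ the left endpoint), so the inequality holds for all u iff (1−α)(π/L)² ≥ α − c, i.e. α ≤ ((π/L)² + c)/((π/L)² + 1) = (1 + c(L/π)²)/(1 + (L/π)²). With (π/L)² = 9*π^2 and c = 2/3, the largest admissible constant is α = ((π/L)² + c)/((π/L)² + 1).
Simplifying, α = (2 + 27*π^2)/(3*(1 + 9*π^2)).


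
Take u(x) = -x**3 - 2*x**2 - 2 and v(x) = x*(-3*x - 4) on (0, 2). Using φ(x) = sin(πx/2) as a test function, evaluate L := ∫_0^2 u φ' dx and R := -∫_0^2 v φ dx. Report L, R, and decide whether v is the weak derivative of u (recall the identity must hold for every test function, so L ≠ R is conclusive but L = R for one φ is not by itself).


LHS = -96/π^3 + 40/π, RHS = -96/π^3 + 40/π. Yes, v = u' weakly.

u(x) = -x**3 - 2*x**2 - 2, classical derivative u'(x) = -3*x**2 - 4*x.
φ(x) = sin(πx/2), so φ'(x) = π*cos(π*x/2)/2.
Note φ(0) = φ(2) = 0, so the boundary term u·φ vanishes.
LHS = ∫_0^2 u(x) φ'(x) dx = ∫_0^2 (-π*x^3*cos(π*x/2)/2 - π*x^2*cos(π*x/2) - π*cos(π*x/2)) dx. Term by term:
  ∫_0^2 -π*cos(π*x/2) dx = 0;  ∫_0^2 -π*x^2*cos(π*x/2) dx = 16/π;  ∫_0^2 -π*x^3*cos(π*x/2)/2 dx = -96/π^3 + 24/π.
Sum: 0 + 16/π + -96/π^3 + 24/π = -96/π^3 + 40/π.
So LHS = -96/π^3 + 40/π.
∫_0^2 v(x) φ(x) dx = ∫_0^2 (-3*x^2*sin(π*x/2) - 4*x*sin(π*x/2)) dx. Term by term:
  ∫_0^2 -4*x*sin(π*x/2) dx = -16/π;  ∫_0^2 -3*x^2*sin(π*x/2) dx = -24/π + 96/π^3.
Sum: -16/π + -24/π + 96/π^3 = -40/π + 96/π^3.
So RHS = -∫_0^2 v(x) φ(x) dx = -96/π^3 + 40/π.
LHS = RHS, so the identity holds for this test φ.
Moreover u is smooth here and v(x) = u'(x) = -3*x**2 - 4*x pointwise, so the identity holds for every test function. Hence v is the weak derivative of u.


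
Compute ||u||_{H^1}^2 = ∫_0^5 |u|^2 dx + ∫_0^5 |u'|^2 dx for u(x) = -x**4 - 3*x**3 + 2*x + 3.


||u||_{H^1}^2 = 251755055/252

The H^1 norm (squared) on an interval (0, L) is
  ||u||_{H^1}^2 = ∫_0^L u(x)^2 dx + ∫_0^L u'(x)^2 dx.
Compute u'(x) = -4*x**3 - 9*x**2 + 2.
Then u(x)^2 = x**8 + 6*x**7 + 9*x**6 - 4*x**5 - 18*x**4 - 18*x**3 + 4*x**2 + 12*x + 9 and u'(x)^2 = 16*x**6 + 72*x**5 + 81*x**4 - 16*x**3 - 36*x**2 + 4.
Integrate each monomial from 0 to 5 using ∫_0^5 c·x^n dx = c·5^(n+1)/(n+1):
  ∫_0^5 u(x)^2 dx = ∫_0^5 (x^8 + 6*x^7 + 9*x^6 - 4*x^5 - 18*x^4 - 18*x^3 + 4*x^2 + 12*x + 9) dx. Term by term:
    ∫_0^5 x^8 dx = 1953125/9;  ∫_0^5 6*x^7 dx = 1171875/4;  ∫_0^5 9*x^6 dx = 703125/7;
    ∫_0^5 -4*x^5 dx = -31250/3;  ∫_0^5 -18*x^4 dx = -11250;  ∫_0^5 -18*x^3 dx = -5625/2;
    ∫_0^5 4*x^2 dx = 500/3;  ∫_0^5 12*x dx = 150;  ∫_0^5 9 dx = 45.
  Sum: 1953125/9 + 1171875/4 + 703125/7 − 31250/3 − 11250 − 5625/2 + 500/3 + 150 + 45 = 147750515/252.
  ∫_0^5 u'(x)^2 dx = ∫_0^5 (16*x^6 + 72*x^5 + 81*x^4 - 16*x^3 - 36*x^2 + 4) dx. Term by term:
    ∫_0^5 16*x^6 dx = 1250000/7;  ∫_0^5 72*x^5 dx = 187500;  ∫_0^5 81*x^4 dx = 50625;
    ∫_0^5 -16*x^3 dx = -2500;  ∫_0^5 -36*x^2 dx = -1500;  ∫_0^5 4 dx = 20.
  Sum: 1250000/7 + 187500 + 50625 − 2500 − 1500 + 20 = 2889015/7.
Adding: ||u||_{H^1}^2 = 147750515/252 + 2889015/7 = 251755055/252.


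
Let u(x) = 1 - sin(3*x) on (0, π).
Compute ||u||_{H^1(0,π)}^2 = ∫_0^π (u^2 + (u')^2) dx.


||u||_{H^1(0,π)}^2 = -4/3 + 6*π

u'(x) = -3*cos(3*x).
Expand u² and (u')² and integrate term by term on (0, π), using: for integers n ≥ 1, ∫_0^π sin²(nx) dx = ∫_0^π cos²(nx) dx = π/2; for n ≠ n', ∫_0^π sin(nx)sin(n'x) dx = ∫_0^π cos(nx)cos(n'x) dx = 0; and by product-to-sum, ∫_0^π sin(nx)cos(n'x) dx = ½∫_0^π [sin((n+n')x) + sin((n−n')x)] dx, which is 0 when n+n' is even and 2n/(n²−n'²) when n+n' is odd (it need not vanish on (0, π)). For the constant mode: ∫_0^π 1 dx = π, ∫_0^π cos(nx) dx = 0, ∫_0^π sin(nx) dx = (1−(−1)^n)/n.
  u² squared terms: (1)²·∫1 dx = 1·π = π;  (-1)²·∫sin(3x)² dx = 1·π/2 = π/2.
  u² cross terms: 2·(1)·(-1)·∫1·sin(3x) dx = -2·(2/3) = -4/3.
  So ∫_0^π u² dx = π + π/2 − 4/3 = -4/3 + 3*π/2.
  (u')² squared terms: (-3)²·∫cos(3x)² dx = 9·π/2 = 9*π/2.
  So ∫_0^π (u')² dx = 9*π/2.
||u||_{H^1}^2 = (-4/3 + 3*π/2) + (9*π/2) = -4/3 + 6*π.


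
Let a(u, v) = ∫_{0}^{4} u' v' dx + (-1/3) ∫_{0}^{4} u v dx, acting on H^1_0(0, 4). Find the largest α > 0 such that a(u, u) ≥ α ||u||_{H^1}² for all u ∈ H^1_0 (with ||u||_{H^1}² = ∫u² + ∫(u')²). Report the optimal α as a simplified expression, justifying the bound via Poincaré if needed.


α = (-16/3 + π^2)/(π^2 + 16)

Coercivity of a(·,·) on H^1_0(0, 4) means a(u, u) ≥ α ||u||_{H^1}² for every u ∈ H^1_0.
The interval has length L = 4, and Poincaré/coercivity depend only on L. Here a(u, u) = ∫(u')² + (-1/3)·∫u².
Here c = -1/3 < 0 with |c| < (π/L)² = π^2/16, so coercivity still holds. The condition a(u,u) ≥ α||u||_{H^1}² reads (1−α)∫(u')² ≥ (α−c)∫u². Any admissible α is ≤ 1 (rapidly oscillating u have ∫u²/∫(u')² → 0), and α = 1 would force 0 ≥ (1−c)∫u², impossible since c < 1; so 1−α > 0. By the sharp Poincaré inequality on H^1_0 of an interval of length L, ∫(u')² ≥ (π/L)²∫u² with equality for the first sine mode sin(π(x−x₀)/L) (x₀ the left endpoint), so the inequality holds for all u iff (1−α)(π/L)² ≥ α − c, i.e. α ≤ ((π/L)² + c)/((π/L)² + 1) = (1 + c(L/π)²)/(1 + (L/π)²). (Direct route, valid since c ≤ 0: Poincaré gives c∫u² ≥ c(L/π)²∫(u')², so a(u,u) ≥ (1 + c(L/π)²)∫(u')², while ||u||_{H^1}² ≤ (1 + (L/π)²)∫(u')²; dividing yields the same α.) With (π/L)² = π^2/16 and c = -1/3, the largest admissible constant is α = ((π/L)² + c)/((π/L)² + 1).
Simplifying, α = (-16/3 + π^2)/(π^2 + 16).


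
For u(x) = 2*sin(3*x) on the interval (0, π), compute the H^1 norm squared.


||u||_{H^1(0,π)}^2 = 20*π

u'(x) = 6*cos(3*x).
Expand u² and (u')² and integrate term by term on (0, π), using: for integers n ≥ 1, ∫_0^π sin²(nx) dx = ∫_0^π cos²(nx) dx = π/2; for n ≠ n', ∫_0^π sin(nx)sin(n'x) dx = ∫_0^π cos(nx)cos(n'x) dx = 0; and by product-to-sum, ∫_0^π sin(nx)cos(n'x) dx = ½∫_0^π [sin((n+n')x) + sin((n−n')x)] dx, which is 0 when n+n' is even and 2n/(n²−n'²) when n+n' is odd (it need not vanish on (0, π)).
  u² squared terms: (2)²·∫sin(3x)² dx = 4·π/2 = 2*π.
  So ∫_0^π u² dx = 2*π.
  (u')² squared terms: (6)²·∫cos(3x)² dx = 36·π/2 = 18*π.
  So ∫_0^π (u')² dx = 18*π.
||u||_{H^1}^2 = (2*π) + (18*π) = 20*π.


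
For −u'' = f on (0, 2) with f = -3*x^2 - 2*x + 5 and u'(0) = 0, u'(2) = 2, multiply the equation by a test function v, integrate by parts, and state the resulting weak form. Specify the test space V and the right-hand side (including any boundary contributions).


V = H^1(0, 2) (v unrestricted at boundary; u is determined up to an additive constant); weak form: ∫_0^2 u'v' dx = ∫_0^2 (-3*x^2 - 2*x + 5) v dx + 2·v(2) for all v ∈ V.

Multiply both sides by a test function v and integrate from 0 to 2:
  ∫_0^2 −u''(x) v(x) dx = ∫_0^2 f(x) v(x) dx.
Integrate the LHS by parts once:
  ∫_0^2 −u'' v dx = −[u'(x) v(x)]_0^2 + ∫_0^2 u'(x) v'(x) dx.
Thus ∫_0^2 u'(x) v'(x) dx = ∫_0^2 f(x) v(x) dx + [u'(x) v(x)]_0^2.
Choose V so that boundary terms are either known or forced to vanish.
u has inhomogeneous Neumann u'(0) = 0, u'(2) = 2. [u' v]_0^2 = (2)·v(2) − (0)·v(0) = 2·v(2). Take V = H^1(0, 2); boundary term becomes part of RHS.
Weak formulation: find u (satisfying any essential BC) such that ∫_0^2 u'(x) v'(x) dx = ∫_0^2 f v dx + 2·v(2) for all v ∈ V (Neumann data are natural BCs: they enter the RHS as boundary terms).
Substituting f(x) = -3*x^2 - 2*x + 5, the right-hand side is ∫_0^2 (-3*x^2 - 2*x + 5) v dx + 2·v(2).
Compatibility check (pure Neumann): taking v ≡ 1 ∈ V gives 0 = ∫_0^2 f dx + (2) − (0), i.e. ∫_0^2 f dx must equal u'(0) − u'(2) = -2. Indeed ∫_0^2 (-3*x^2 - 2*x + 5) dx = -2, so the data are compatible. The solution is then unique only up to an additive constant (fix it e.g. by requiring ∫_0^2 u dx = 0).


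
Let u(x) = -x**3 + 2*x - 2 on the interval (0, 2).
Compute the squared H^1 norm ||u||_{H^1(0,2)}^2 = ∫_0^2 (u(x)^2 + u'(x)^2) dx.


||u||_{H^1}^2 = 944/21

The H^1 norm (squared) on an interval (0, L) is
  ||u||_{H^1}^2 = ∫_0^L u(x)^2 dx + ∫_0^L u'(x)^2 dx.
Compute u'(x) = 2 - 3*x**2.
Then u(x)^2 = x**6 - 4*x**4 + 4*x**3 + 4*x**2 - 8*x + 4 and u'(x)^2 = 9*x**4 - 12*x**2 + 4.
Integrate each monomial from 0 to 2 using ∫_0^2 c·x^n dx = c·2^(n+1)/(n+1):
  ∫_0^2 u(x)^2 dx = ∫_0^2 (x^6 - 4*x^4 + 4*x^3 + 4*x^2 - 8*x + 4) dx. Term by term:
    ∫_0^2 x^6 dx = 128/7;  ∫_0^2 -4*x^4 dx = -128/5;  ∫_0^2 4*x^3 dx = 16;
    ∫_0^2 4*x^2 dx = 32/3;  ∫_0^2 -8*x dx = -16;  ∫_0^2 4 dx = 8.
  Sum: 128/7 − 128/5 + 16 + 32/3 − 16 + 8 = 1192/105.
  ∫_0^2 u'(x)^2 dx = ∫_0^2 (9*x^4 - 12*x^2 + 4) dx. Term by term:
    ∫_0^2 9*x^4 dx = 288/5;  ∫_0^2 -12*x^2 dx = -32;  ∫_0^2 4 dx = 8.
  Sum: 288/5 − 32 + 8 = 168/5.
Adding: ||u||_{H^1}^2 = 1192/105 + 168/5 = 944/21.


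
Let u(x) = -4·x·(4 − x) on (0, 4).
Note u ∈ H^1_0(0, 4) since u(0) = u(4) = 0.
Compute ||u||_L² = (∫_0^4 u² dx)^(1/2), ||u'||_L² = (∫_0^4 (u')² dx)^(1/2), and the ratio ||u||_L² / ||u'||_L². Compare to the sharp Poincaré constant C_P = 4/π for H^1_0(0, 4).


||u||_L² / ||u'||_L² = 2*sqrt(10)/5 < C_P = 4/π.

u(x) = -4·x·(4 − x), so u'(x) = 8*x - 16.
u(x) = -4·x·(4 − x) vanishes at x = 0 and x = 4, so u ∈ H^1_0(0, 4). Differentiate via the product rule and integrate the resulting polynomials term by term.
  ∫_0^4 u² dx = ∫_0^4 (16*x^4 - 128*x^3 + 256*x^2) dx. Term by term:
    ∫_0^4 16*x^4 dx = 16384/5;  ∫_0^4 -128*x^3 dx = -8192;  ∫_0^4 256*x^2 dx = 16384/3.
  Sum: 16384/5 − 8192 + 16384/3 = 8192/15.
  ∫_0^4 (u')² dx = ∫_0^4 (64*x^2 - 256*x + 256) dx. Term by term:
    ∫_0^4 64*x^2 dx = 4096/3;  ∫_0^4 -256*x dx = -2048;  ∫_0^4 256 dx = 1024.
  Sum: 4096/3 − 2048 + 1024 = 1024/3.
∫_0^4 u² dx = 8192/15, so ||u||_L² = 64*sqrt(30)/15.
∫_0^4 (u')² dx = 1024/3, so ||u'||_L² = 32*sqrt(3)/3.
Ratio ||u||_L² / ||u'||_L² = 2*sqrt(10)/5.
Sharp Poincaré constant on H^1_0(0, 4) is C_P = L/π = 4/π, achieved by sin(π/4·x).
A polynomial bump cannot attain the sharp Poincaré constant (only the first sine eigenfunction does), so the ratio is strictly less than C_P, consistent with ||u||_L² ≤ C_P ||u'||_L².


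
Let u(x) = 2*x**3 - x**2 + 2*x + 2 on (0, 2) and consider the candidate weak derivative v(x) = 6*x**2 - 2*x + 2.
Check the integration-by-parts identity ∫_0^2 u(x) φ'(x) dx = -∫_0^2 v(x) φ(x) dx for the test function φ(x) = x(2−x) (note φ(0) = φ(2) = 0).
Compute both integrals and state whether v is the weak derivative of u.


LHS = -48/5, RHS = -48/5. Yes, v = u' weakly.

u(x) = 2*x**3 - x**2 + 2*x + 2, classical derivative u'(x) = 6*x**2 - 2*x + 2.
φ(x) = x(2−x), so φ'(x) = 2 - 2*x.
Note φ(0) = φ(2) = 0, so the boundary term u·φ vanishes.
LHS = ∫_0^2 u(x) φ'(x) dx = ∫_0^2 (-4*x^4 + 6*x^3 - 6*x^2 + 4) dx. Term by term:
  ∫_0^2 -4*x^4 dx = -128/5;  ∫_0^2 6*x^3 dx = 24;  ∫_0^2 -6*x^2 dx = -16;
  ∫_0^2 4 dx = 8.
Sum: -128/5 + 24 − 16 + 8 = -48/5.
So LHS = -48/5.
∫_0^2 v(x) φ(x) dx = ∫_0^2 (-6*x^4 + 14*x^3 - 6*x^2 + 4*x) dx. Term by term:
  ∫_0^2 -6*x^4 dx = -192/5;  ∫_0^2 14*x^3 dx = 56;  ∫_0^2 -6*x^2 dx = -16;
  ∫_0^2 4*x dx = 8.
Sum: -192/5 + 56 − 16 + 8 = 48/5.
So RHS = -∫_0^2 v(x) φ(x) dx = -48/5.
LHS = RHS, so the identity holds for this test φ.
Moreover u is smooth here and v(x) = u'(x) = 6*x**2 - 2*x + 2 pointwise, so the identity holds for every test function. Hence v is the weak derivative of u.


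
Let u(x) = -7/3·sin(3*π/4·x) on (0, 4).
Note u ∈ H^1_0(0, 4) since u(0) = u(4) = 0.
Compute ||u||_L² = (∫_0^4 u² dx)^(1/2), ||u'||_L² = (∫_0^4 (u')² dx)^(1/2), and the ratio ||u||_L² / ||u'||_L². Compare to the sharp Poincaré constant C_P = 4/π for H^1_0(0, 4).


||u||_L² / ||u'||_L² = 4/(3*π) < C_P = 4/π.

u(x) = -7/3·sin(3*π/4·x), so u'(x) = -7*π*cos(3*π*x/4)/4.
Writing u(x) = A·sin(kπx/L) with A = -7/3 and k = 3, use ∫_0^L sin²(kπx/L) dx = L/2 and ∫_0^L cos²(kπx/L) dx = L/2.
u² = 49/9·sin²(3*π/4·x) and (u')² = 49*π^2/16·cos²(3*π/4·x), and each of sin², cos² integrates to L/2 = 2 over (0, 4).
∫_0^4 u² dx = 98/9, so ||u||_L² = 7*sqrt(2)/3.
∫_0^4 (u')² dx = 49*π^2/8, so ||u'||_L² = 7*sqrt(2)*π/4.
Ratio ||u||_L² / ||u'||_L² = 4/(3*π).
Sharp Poincaré constant on H^1_0(0, 4) is C_P = L/π = 4/π, achieved by sin(π/4·x).
This is the k = 3 harmonic; the ratio L/(kπ) is strictly less than C_P = L/π, consistent with the sharp inequality ||u||_L² ≤ C_P ||u'||_L².


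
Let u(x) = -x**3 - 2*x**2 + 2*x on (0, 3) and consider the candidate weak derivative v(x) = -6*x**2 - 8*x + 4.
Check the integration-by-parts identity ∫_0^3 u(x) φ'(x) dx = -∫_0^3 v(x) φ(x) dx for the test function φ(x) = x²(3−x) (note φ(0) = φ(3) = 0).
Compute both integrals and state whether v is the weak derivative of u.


LHS = 108, RHS = 216. No, v is not the weak derivative of u.

u(x) = -x**3 - 2*x**2 + 2*x, classical derivative u'(x) = -3*x**2 - 4*x + 2.
φ(x) = x²(3−x), so φ'(x) = 3*x*(2 - x).
Note φ(0) = φ(3) = 0, so the boundary term u·φ vanishes.
LHS = ∫_0^3 u(x) φ'(x) dx = ∫_0^3 (3*x^5 - 18*x^3 + 12*x^2) dx. Term by term:
  ∫_0^3 3*x^5 dx = 729/2;  ∫_0^3 -18*x^3 dx = -729/2;  ∫_0^3 12*x^2 dx = 108.
Sum: 729/2 − 729/2 + 108 = 108.
So LHS = 108.
∫_0^3 v(x) φ(x) dx = ∫_0^3 (6*x^5 - 10*x^4 - 28*x^3 + 12*x^2) dx. Term by term:
  ∫_0^3 6*x^5 dx = 729;  ∫_0^3 -10*x^4 dx = -486;  ∫_0^3 -28*x^3 dx = -567;
  ∫_0^3 12*x^2 dx = 108.
Sum: 729 − 486 − 567 + 108 = -216.
So RHS = -∫_0^3 v(x) φ(x) dx = 216.
LHS − RHS = -108 ≠ 0, so the identity fails.
(For a valid weak derivative the identity must hold for EVERY test function, in particular this one. The failure shows v is NOT the weak derivative of u.)
Correct weak derivative would be u'(x) = -3*x**2 - 4*x + 2.


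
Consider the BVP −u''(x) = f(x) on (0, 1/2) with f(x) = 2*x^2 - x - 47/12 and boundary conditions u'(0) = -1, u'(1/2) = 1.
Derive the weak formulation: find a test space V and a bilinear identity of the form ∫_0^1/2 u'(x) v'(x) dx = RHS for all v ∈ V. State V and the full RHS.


V = H^1(0, 1/2) (v unrestricted at boundary; u is determined up to an additive constant); weak form: ∫_0^1/2 u'v' dx = ∫_0^1/2 (2*x^2 - x - 47/12) v dx + v(1/2) + v(0) for all v ∈ V.

Multiply both sides by a test function v and integrate from 0 to 1/2:
  ∫_0^1/2 −u''(x) v(x) dx = ∫_0^1/2 f(x) v(x) dx.
Integrate the LHS by parts once:
  ∫_0^1/2 −u'' v dx = −[u'(x) v(x)]_0^1/2 + ∫_0^1/2 u'(x) v'(x) dx.
Thus ∫_0^1/2 u'(x) v'(x) dx = ∫_0^1/2 f(x) v(x) dx + [u'(x) v(x)]_0^1/2.
Choose V so that boundary terms are either known or forced to vanish.
u has inhomogeneous Neumann u'(0) = -1, u'(1/2) = 1. [u' v]_0^1/2 = (1)·v(1/2) − (-1)·v(0) = v(1/2) + v(0). Take V = H^1(0, 1/2); boundary term becomes part of RHS.
Weak formulation: find u (satisfying any essential BC) such that ∫_0^1/2 u'(x) v'(x) dx = ∫_0^1/2 f v dx + v(1/2) + v(0) for all v ∈ V (Neumann data are natural BCs: they enter the RHS as boundary terms).
Substituting f(x) = 2*x^2 - x - 47/12, the right-hand side is ∫_0^1/2 (2*x^2 - x - 47/12) v dx + v(1/2) + v(0).
Compatibility check (pure Neumann): taking v ≡ 1 ∈ V gives 0 = ∫_0^1/2 f dx + (1) − (-1), i.e. ∫_0^1/2 f dx must equal u'(0) − u'(1/2) = -2. Indeed ∫_0^1/2 (2*x^2 - x - 47/12) dx = -2, so the data are compatible. The solution is then unique only up to an additive constant (fix it e.g. by requiring ∫_0^1/2 u dx = 0).


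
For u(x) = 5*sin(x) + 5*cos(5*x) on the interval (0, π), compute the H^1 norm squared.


||u||_{H^1(0,π)}^2 = 350*π

u'(x) = -25*sin(5*x) + 5*cos(x).
Expand u² and (u')² and integrate term by term on (0, π), using: for integers n ≥ 1, ∫_0^π sin²(nx) dx = ∫_0^π cos²(nx) dx = π/2; for n ≠ n', ∫_0^π sin(nx)sin(n'x) dx = ∫_0^π cos(nx)cos(n'x) dx = 0; and by product-to-sum, ∫_0^π sin(nx)cos(n'x) dx = ½∫_0^π [sin((n+n')x) + sin((n−n')x)] dx, which is 0 when n+n' is even and 2n/(n²−n'²) when n+n' is odd (it need not vanish on (0, π)).
  u² squared terms: (5)²·∫cos(5x)² dx = 25·π/2 = 25*π/2;  (5)²·∫sin(x)² dx = 25·π/2 = 25*π/2.
  u² cross terms: 2·(5)·(5)·∫cos(5x)·sin(x) dx = 50·(0) = 0.
  So ∫_0^π u² dx = 25*π/2 + 25*π/2 + 0 = 25*π.
  (u')² squared terms: (-25)²·∫sin(5x)² dx = 625·π/2 = 625*π/2;  (5)²·∫cos(x)² dx = 25·π/2 = 25*π/2.
  (u')² cross terms: 2·(-25)·(5)·∫sin(5x)·cos(x) dx = -250·(0) = 0.
  So ∫_0^π (u')² dx = 625*π/2 + 25*π/2 + 0 = 325*π.
||u||_{H^1}^2 = (25*π) + (325*π) = 350*π.


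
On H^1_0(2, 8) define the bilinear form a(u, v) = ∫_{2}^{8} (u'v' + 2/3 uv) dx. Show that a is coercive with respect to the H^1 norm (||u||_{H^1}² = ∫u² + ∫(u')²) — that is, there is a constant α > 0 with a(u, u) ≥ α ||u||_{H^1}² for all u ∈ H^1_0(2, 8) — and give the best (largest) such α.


α = (π^2 + 24)/(π^2 + 36)

Coercivity of a(·,·) on H^1_0(2, 8) means a(u, u) ≥ α ||u||_{H^1}² for every u ∈ H^1_0.
The interval has length L = 6, and Poincaré/coercivity depend only on L. Here a(u, u) = ∫(u')² + (2/3)·∫u².
Here 0 < c = 2/3 < 1. The condition a(u,u) ≥ α||u||_{H^1}² reads (1−α)∫(u')² ≥ (α−c)∫u². Any admissible α is ≤ 1 (rapidly oscillating u have ∫u²/∫(u')² → 0), and α = 1 would force 0 ≥ (1−c)∫u², impossible since c < 1; so 1−α > 0. By the sharp Poincaré inequality on H^1_0 of an interval of length L, ∫(u')² ≥ (π/L)²∫u² with equality for the first sine mode sin(π(x−x₀)/L) (x₀ the left endpoint), so the inequality holds for all u iff (1−α)(π/L)² ≥ α − c, i.e. α ≤ ((π/L)² + c)/((π/L)² + 1) = (1 + c(L/π)²)/(1 + (L/π)²). With (π/L)² = π^2/36 and c = 2/3, the largest admissible constant is α = ((π/L)² + c)/((π/L)² + 1).
Simplifying, α = (π^2 + 24)/(π^2 + 36).


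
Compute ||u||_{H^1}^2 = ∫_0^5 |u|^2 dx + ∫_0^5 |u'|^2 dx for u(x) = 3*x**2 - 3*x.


||u||_{H^1}^2 = 8565/2

The H^1 norm (squared) on an interval (0, L) is
  ||u||_{H^1}^2 = ∫_0^L u(x)^2 dx + ∫_0^L u'(x)^2 dx.
Compute u'(x) = 6*x - 3.
Then u(x)^2 = 9*x**4 - 18*x**3 + 9*x**2 and u'(x)^2 = 36*x**2 - 36*x + 9.
Integrate each monomial from 0 to 5 using ∫_0^5 c·x^n dx = c·5^(n+1)/(n+1):
  ∫_0^5 u(x)^2 dx = ∫_0^5 (9*x^4 - 18*x^3 + 9*x^2) dx. Term by term:
    ∫_0^5 9*x^4 dx = 5625;  ∫_0^5 -18*x^3 dx = -5625/2;  ∫_0^5 9*x^2 dx = 375.
  Sum: 5625 − 5625/2 + 375 = 6375/2.
  ∫_0^5 u'(x)^2 dx = ∫_0^5 (36*x^2 - 36*x + 9) dx. Term by term:
    ∫_0^5 36*x^2 dx = 1500;  ∫_0^5 -36*x dx = -450;  ∫_0^5 9 dx = 45.
  Sum: 1500 − 450 + 45 = 1095.
Adding: ||u||_{H^1}^2 = 6375/2 + 1095 = 8565/2.


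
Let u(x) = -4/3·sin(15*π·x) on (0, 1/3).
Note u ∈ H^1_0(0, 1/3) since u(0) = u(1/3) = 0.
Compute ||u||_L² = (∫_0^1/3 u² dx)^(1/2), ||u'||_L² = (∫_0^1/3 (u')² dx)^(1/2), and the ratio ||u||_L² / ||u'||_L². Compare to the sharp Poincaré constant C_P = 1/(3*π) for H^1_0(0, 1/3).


||u||_L² / ||u'||_L² = 1/(15*π) < C_P = 1/(3*π).

u(x) = -4/3·sin(15*π·x), so u'(x) = -20*π*cos(15*π*x).
Writing u(x) = A·sin(kπx/L) with A = -4/3 and k = 5, use ∫_0^L sin²(kπx/L) dx = L/2 and ∫_0^L cos²(kπx/L) dx = L/2.
u² = 16/9·sin²(15*π·x) and (u')² = 400*π^2·cos²(15*π·x), and each of sin², cos² integrates to L/2 = 1/6 over (0, 1/3).
∫_0^1/3 u² dx = 8/27, so ||u||_L² = 2*sqrt(6)/9.
∫_0^1/3 (u')² dx = 200*π^2/3, so ||u'||_L² = 10*sqrt(6)*π/3.
Ratio ||u||_L² / ||u'||_L² = 1/(15*π).
Sharp Poincaré constant on H^1_0(0, 1/3) is C_P = L/π = 1/(3*π), achieved by sin(3*π·x).
This is the k = 5 harmonic; the ratio L/(kπ) is strictly less than C_P = L/π, consistent with the sharp inequality ||u||_L² ≤ C_P ||u'||_L².


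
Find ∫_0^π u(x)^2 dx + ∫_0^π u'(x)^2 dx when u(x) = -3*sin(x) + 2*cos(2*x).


||u||_{H^1(0,π)}^2 = 40 + 19*π

u'(x) = -4*sin(2*x) - 3*cos(x).
Expand u² and (u')² and integrate term by term on (0, π), using: for integers n ≥ 1, ∫_0^π sin²(nx) dx = ∫_0^π cos²(nx) dx = π/2; for n ≠ n', ∫_0^π sin(nx)sin(n'x) dx = ∫_0^π cos(nx)cos(n'x) dx = 0; and by product-to-sum, ∫_0^π sin(nx)cos(n'x) dx = ½∫_0^π [sin((n+n')x) + sin((n−n')x)] dx, which is 0 when n+n' is even and 2n/(n²−n'²) when n+n' is odd (it need not vanish on (0, π)).
  u² squared terms: (-3)²·∫sin(x)² dx = 9·π/2 = 9*π/2;  (2)²·∫cos(2x)² dx = 4·π/2 = 2*π.
  u² cross terms: 2·(-3)·(2)·∫sin(x)·cos(2x) dx = -12·(-2/3) = 8.
  So ∫_0^π u² dx = 9*π/2 + 2*π + 8 = 8 + 13*π/2.
  (u')² squared terms: (-4)²·∫sin(2x)² dx = 16·π/2 = 8*π;  (-3)²·∫cos(x)² dx = 9·π/2 = 9*π/2.
  (u')² cross terms: 2·(-4)·(-3)·∫sin(2x)·cos(x) dx = 24·(4/3) = 32.
  So ∫_0^π (u')² dx = 8*π + 9*π/2 + 32 = 32 + 25*π/2.
||u||_{H^1}^2 = (8 + 13*π/2) + (32 + 25*π/2) = 40 + 19*π.


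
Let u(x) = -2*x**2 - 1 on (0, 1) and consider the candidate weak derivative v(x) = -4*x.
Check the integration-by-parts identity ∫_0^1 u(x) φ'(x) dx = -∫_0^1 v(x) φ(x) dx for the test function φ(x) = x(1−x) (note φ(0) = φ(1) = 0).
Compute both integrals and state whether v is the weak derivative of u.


LHS = 1/3, RHS = 1/3. Yes, v = u' weakly.

u(x) = -2*x**2 - 1, classical derivative u'(x) = -4*x.
φ(x) = x(1−x), so φ'(x) = 1 - 2*x.
Note φ(0) = φ(1) = 0, so the boundary term u·φ vanishes.
LHS = ∫_0^1 u(x) φ'(x) dx = ∫_0^1 (4*x^3 - 2*x^2 + 2*x - 1) dx. Term by term:
  ∫_0^1 4*x^3 dx = 1;  ∫_0^1 -2*x^2 dx = -2/3;  ∫_0^1 2*x dx = 1;
  ∫_0^1 -1 dx = -1.
Sum: 1 − 2/3 + 1 − 1 = 1/3.
So LHS = 1/3.
∫_0^1 v(x) φ(x) dx = ∫_0^1 (4*x^3 - 4*x^2) dx. Term by term:
  ∫_0^1 4*x^3 dx = 1;  ∫_0^1 -4*x^2 dx = -4/3.
Sum: 1 − 4/3 = -1/3.
So RHS = -∫_0^1 v(x) φ(x) dx = 1/3.
LHS = RHS, so the identity holds for this test φ.
Moreover u is smooth here and v(x) = u'(x) = -4*x pointwise, so the identity holds for every test function. Hence v is the weak derivative of u.


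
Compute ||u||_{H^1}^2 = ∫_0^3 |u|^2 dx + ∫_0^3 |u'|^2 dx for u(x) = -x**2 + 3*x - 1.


||u||_{H^1}^2 = 111/10

The H^1 norm (squared) on an interval (0, L) is
  ||u||_{H^1}^2 = ∫_0^L u(x)^2 dx + ∫_0^L u'(x)^2 dx.
Compute u'(x) = 3 - 2*x.
Then u(x)^2 = x**4 - 6*x**3 + 11*x**2 - 6*x + 1 and u'(x)^2 = 4*x**2 - 12*x + 9.
Integrate each monomial from 0 to 3 using ∫_0^3 c·x^n dx = c·3^(n+1)/(n+1):
  ∫_0^3 u(x)^2 dx = ∫_0^3 (x^4 - 6*x^3 + 11*x^2 - 6*x + 1) dx. Term by term:
    ∫_0^3 x^4 dx = 243/5;  ∫_0^3 -6*x^3 dx = -243/2;  ∫_0^3 11*x^2 dx = 99;
    ∫_0^3 -6*x dx = -27;  ∫_0^3 1 dx = 3.
  Sum: 243/5 − 243/2 + 99 − 27 + 3 = 21/10.
  ∫_0^3 u'(x)^2 dx = ∫_0^3 (4*x^2 - 12*x + 9) dx. Term by term:
    ∫_0^3 4*x^2 dx = 36;  ∫_0^3 -12*x dx = -54;  ∫_0^3 9 dx = 27.
  Sum: 36 − 54 + 27 = 9.
Adding: ||u||_{H^1}^2 = 21/10 + 9 = 111/10.
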